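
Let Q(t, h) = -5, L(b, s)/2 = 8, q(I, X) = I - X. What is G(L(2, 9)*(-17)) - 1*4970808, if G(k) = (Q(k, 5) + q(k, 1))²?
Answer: -4893524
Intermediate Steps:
L(b, s) = 16 (L(b, s) = 2*8 = 16)
G(k) = (-6 + k)² (G(k) = (-5 + (k - 1*1))² = (-5 + (k - 1))² = (-5 + (-1 + k))² = (-6 + k)²)
G(L(2, 9)*(-17)) - 1*4970808 = (-6 + 16*(-17))² - 1*4970808 = (-6 - 272)² - 4970808 = (-278)² - 4970808 = 77284 - 4970808 = -4893524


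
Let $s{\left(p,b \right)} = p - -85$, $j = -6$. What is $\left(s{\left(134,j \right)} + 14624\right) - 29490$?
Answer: $-14647$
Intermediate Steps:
$s{\left(p,b \right)} = 85 + p$ ($s{\left(p,b \right)} = p + 85 = 85 + p$)
$\left(s{\left(134,j \right)} + 14624\right) - 29490 = \left(\left(85 + 134\right) + 14624\right) - 29490 = \left(219 + 14624\right) - 29490 = 14843 - 29490 = -14647$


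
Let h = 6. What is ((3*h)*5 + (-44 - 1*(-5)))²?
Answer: 2601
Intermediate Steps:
((3*h)*5 + (-44 - 1*(-5)))² = ((3*6)*5 + (-44 - 1*(-5)))² = (18*5 + (-44 + 5))² = (90 - 39)² = 51² = 2601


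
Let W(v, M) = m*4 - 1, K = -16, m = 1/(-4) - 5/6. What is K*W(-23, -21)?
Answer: 256/3 ≈ 85.333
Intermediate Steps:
m = -13/12 (m = 1*(-¼) - 5*⅙ = -¼ - ⅚ = -13/12 ≈ -1.0833)
W(v, M) = -16/3 (W(v, M) = -13/12*4 - 1 = -13/3 - 1 = -16/3)
K*W(-23, -21) = -16*(-16/3) = 256/3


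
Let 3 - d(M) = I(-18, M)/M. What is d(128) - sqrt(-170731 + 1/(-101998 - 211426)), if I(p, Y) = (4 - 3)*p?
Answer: 201/64 - 3*I*sqrt(116470084288845)/78356 ≈ 3.1406 - 413.2*I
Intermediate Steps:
I(p, Y) = p (I(p, Y) = 1*p = p)
d(M) = 3 + 18/M (d(M) = 3 - (-18)/M = 3 + 18/M)
d(128) - sqrt(-170731 + 1/(-101998 - 211426)) = (3 + 18/128) - sqrt(-170731 + 1/(-101998 - 211426)) = (3 + 18*(1/128)) - sqrt(-170731 + 1/(-313424)) = (3 + 9/64) - sqrt(-170731 - 1/313424) = 201/64 - sqrt(-53511192945/313424) = 201/64 - 3*I*sqrt(116470084288845)/78356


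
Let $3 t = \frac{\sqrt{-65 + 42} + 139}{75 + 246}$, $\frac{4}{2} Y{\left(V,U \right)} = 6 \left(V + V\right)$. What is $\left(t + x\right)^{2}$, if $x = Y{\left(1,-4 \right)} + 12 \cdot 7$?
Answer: $\frac{\left(86809 + i \sqrt{23}\right)^{2}}{927369} \approx 8126.0 + 0.89785 i$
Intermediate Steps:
$Y{\left(V,U \right)} = 6 V$ ($Y{\left(V,U \right)} = \frac{6 \left(V + V\right)}{2} = \frac{6 \cdot 2 V}{2} = \frac{12 V}{2} = 6 V$)
$x = 90$ ($x = 6 \cdot 1 + 12 \cdot 7 = 6 + 84 = 90$)
$t = \frac{139}{963} + \frac{i \sqrt{23}}{963}$ ($t = \frac{\left(\sqrt{-65 + 42} + 139\right) \frac{1}{75 + 246}}{3} = \frac{\left(\sqrt{-23} + 139\right) \frac{1}{321}}{3} = \frac{\left(i \sqrt{23} + 139\right) \frac{1}{321}}{3} = \frac{\left(139 + i \sqrt{23}\right) \frac{1}{321}}{3} = \frac{\frac{139}{321} + \frac{i \sqrt{23}}{321}}{3} = \frac{139}{963} + \frac{i \sqrt{23}}{963} \approx 0.14434 + 0.0049801 i$)
$\left(t + x\right)^{2} = \left(\left(\frac{139}{963} + \frac{i \sqrt{23}}{963}\right) + 90\right)^{2} = \left(\frac{86809}{963} + \frac{i \sqrt{23}}{963}\right)^{2}$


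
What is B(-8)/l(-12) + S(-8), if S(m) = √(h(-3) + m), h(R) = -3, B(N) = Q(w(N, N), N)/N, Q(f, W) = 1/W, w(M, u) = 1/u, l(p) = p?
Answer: -1/768 + I*√11 ≈ -0.0013021 + 3.3166*I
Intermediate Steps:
B(N) = N⁻² (B(N) = 1/(N*N) = N⁻²)
S(m) = √(-3 + m)
B(-8)/l(-12) + S(-8) = 1/(-12*(-8)²) + √(-3 - 8) = -1/12*1/64 + √(-11) = -1/768 + I*√11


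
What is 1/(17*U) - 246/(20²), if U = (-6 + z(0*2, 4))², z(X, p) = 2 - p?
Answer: -16703/27200 ≈ -0.61408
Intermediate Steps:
U = 64 (U = (-6 + (2 - 1*4))² = (-6 + (2 - 4))² = (-6 - 2)² = (-8)² = 64)
1/(17*U) - 246/(20²) = 1/(17*64) - 246/(20²) = (1/17)*(1/64) - 246/400 = 1/1088 - 246*1/400 = 1/1088 - 123/200 = -16703/27200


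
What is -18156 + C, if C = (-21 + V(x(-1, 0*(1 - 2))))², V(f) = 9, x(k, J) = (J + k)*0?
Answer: -18012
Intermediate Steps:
x(k, J) = 0
C = 144 (C = (-21 + 9)² = (-12)² = 144)
-18156 + C = -18156 + 144 = -18012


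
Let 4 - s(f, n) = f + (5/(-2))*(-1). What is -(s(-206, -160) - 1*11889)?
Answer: 23363/2 ≈ 11682.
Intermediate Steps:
s(f, n) = 3/2 - f (s(f, n) = 4 - (f + (5/(-2))*(-1)) = 4 - (f + (5*(-½))*(-1)) = 4 - (f - 5/2*(-1)) = 4 - (f + 5/2) = 4 - (5/2 + f) = 4 + (-5/2 - f) = 3/2 - f)
-(s(-206, -160) - 1*11889) = -((3/2 - 1*(-206)) - 1*11889) = -((3/2 + 206) - 11889) = -(415/2 - 11889) = -1*(-23363/2) = 23363/2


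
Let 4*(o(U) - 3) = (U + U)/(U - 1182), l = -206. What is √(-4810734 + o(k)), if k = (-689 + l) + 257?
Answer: I*√3983766195955/910 ≈ 2193.3*I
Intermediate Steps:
k = -638 (k = (-689 - 206) + 257 = -895 + 257 = -638)
o(U) = 3 + U/(2*(-1182 + U)) (o(U) = 3 + ((U + U)/(U - 1182))/4 = 3 + ((2*U)/(-1182 + U))/4 = 3 + (2*U/(-1182 + U))/4 = 3 + U/(2*(-1182 + U)))
√(-4810734 + o(k)) = √(-4810734 + (-7092 + 7*(-638))/(2*(-1182 - 638))) = √(-4810734 + (½)*(-7092 - 4466)/(-1820)) = √(-4810734 + (½)*(-1/1820)*(-11558)) = √(-4810734 + 5779/1820) = √(-8755530101/1820) = I*√3983766195955/910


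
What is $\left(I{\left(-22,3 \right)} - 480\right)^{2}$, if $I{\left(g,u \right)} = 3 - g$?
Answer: $207025$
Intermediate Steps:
$\left(I{\left(-22,3 \right)} - 480\right)^{2} = \left(\left(3 - -22\right) - 480\right)^{2} = \left(\left(3 + 22\right) - 480\right)^{2} = \left(25 - 480\right)^{2} = \left(-455\right)^{2} = 207025$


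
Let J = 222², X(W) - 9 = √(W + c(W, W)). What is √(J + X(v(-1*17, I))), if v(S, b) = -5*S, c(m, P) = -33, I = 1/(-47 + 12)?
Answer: √(49293 + 2*√13) ≈ 222.04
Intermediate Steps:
I = -1/35 (I = 1/(-35) = -1/35 ≈ -0.028571)
X(W) = 9 + √(-33 + W) (X(W) = 9 + √(W - 33) = 9 + √(-33 + W))
J = 49284
√(J + X(v(-1*17, I))) = √(49284 + (9 + √(-33 - (-5)*17))) = √(49284 + (9 + √(-33 - 5*(-17)))) = √(49284 + (9 + √(-33 + 85))) = √(49284 + (9 + √52)) = √(49284 + (9 + 2*√13)) = √(49293 + 2*√13)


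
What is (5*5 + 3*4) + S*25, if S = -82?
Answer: -2013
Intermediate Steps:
(5*5 + 3*4) + S*25 = (5*5 + 3*4) - 82*25 = (25 + 12) - 2050 = 37 - 2050 = -2013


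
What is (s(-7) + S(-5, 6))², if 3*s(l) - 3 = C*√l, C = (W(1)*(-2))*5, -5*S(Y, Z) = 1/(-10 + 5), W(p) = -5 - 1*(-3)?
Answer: -1743916/5625 + 208*I*√7/15 ≈ -310.03 + 36.688*I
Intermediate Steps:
W(p) = -2 (W(p) = -5 + 3 = -2)
S(Y, Z) = 1/25 (S(Y, Z) = -1/(5*(-10 + 5)) = -⅕/(-5) = -⅕*(-⅕) = 1/25)
C = 20 (C = -2*(-2)*5 = 4*5 = 20)
s(l) = 1 + 20*√l/3 (s(l) = 1 + (20*√l)/3 = 1 + 20*√l/3)
(s(-7) + S(-5, 6))² = ((1 + 20*√(-7)/3) + 1/25)² = ((1 + 20*(I*√7)/3) + 1/25)² = ((1 + 20*I*√7/3) + 1/25)² = (26/25 + 20*I*√7/3)²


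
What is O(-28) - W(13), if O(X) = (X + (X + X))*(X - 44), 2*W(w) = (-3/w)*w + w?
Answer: 6043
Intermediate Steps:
W(w) = -3/2 + w/2 (W(w) = ((-3/w)*w + w)/2 = (-3 + w)/2 = -3/2 + w/2)
O(X) = 3*X*(-44 + X) (O(X) = (X + 2*X)*(-44 + X) = (3*X)*(-44 + X) = 3*X*(-44 + X))
O(-28) - W(13) = 3*(-28)*(-44 - 28) - (-3/2 + (½)*13) = 3*(-28)*(-72) - (-3/2 + 13/2) = 6048 - 1*5 = 6048 - 5 = 6043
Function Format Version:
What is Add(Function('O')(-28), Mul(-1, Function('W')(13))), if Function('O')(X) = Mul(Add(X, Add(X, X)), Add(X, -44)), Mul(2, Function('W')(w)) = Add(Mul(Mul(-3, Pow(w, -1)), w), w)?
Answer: 6043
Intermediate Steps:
Function('W')(w) = Add(Rational(-3, 2), Mul(Rational(1, 2), w)) (Function('W')(w) = Mul(Rational(1, 2), Add(Mul(Mul(-3, Pow(w, -1)), w), w)) = Mul(Rational(1, 2), Add(-3, w)) = Add(Rational(-3, 2), Mul(Rational(1, 2), w)))
Function('O')(X) = Mul(3, X, Add(-44, X)) (Function('O')(X) = Mul(Add(X, Mul(2, X)), Add(-44, X)) = Mul(Mul(3, X), Add(-44, X)) = Mul(3, X, Add(-44, X)))
Add(Function('O')(-28), Mul(-1, Function('W')(13))) = Add(Mul(3, -28, Add(-44, -28)), Mul(-1, Add(Rational(-3, 2), Mul(Rational(1, 2), 13)))) = Add(Mul(3, -28, -72), Mul(-1, Add(Rational(-3, 2), Rational(13, 2)))) = Add(6048, Mul(-1, 5)) = Add(6048, -5) = 6043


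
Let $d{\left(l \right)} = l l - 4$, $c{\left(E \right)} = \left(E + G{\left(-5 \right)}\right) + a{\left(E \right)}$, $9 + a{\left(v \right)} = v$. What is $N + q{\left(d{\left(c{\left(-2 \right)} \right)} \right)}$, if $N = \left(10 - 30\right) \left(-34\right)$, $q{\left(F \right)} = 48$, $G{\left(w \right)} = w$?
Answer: $728$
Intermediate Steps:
$a{\left(v \right)} = -9 + v$
$c{\left(E \right)} = -14 + 2 E$ ($c{\left(E \right)} = \left(E - 5\right) + \left(-9 + E\right) = \left(-5 + E\right) + \left(-9 + E\right) = -14 + 2 E$)
$d{\left(l \right)} = -4 + l^{2}$ ($d{\left(l \right)} = l^{2} - 4 = -4 + l^{2}$)
$N = 680$ ($N = \left(-20\right) \left(-34\right) = 680$)
$N + q{\left(d{\left(c{\left(-2 \right)} \right)} \right)} = 680 + 48 = 728$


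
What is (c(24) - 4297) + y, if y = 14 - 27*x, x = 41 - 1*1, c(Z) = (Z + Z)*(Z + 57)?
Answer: -1475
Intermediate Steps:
c(Z) = 2*Z*(57 + Z) (c(Z) = (2*Z)*(57 + Z) = 2*Z*(57 + Z))
x = 40 (x = 41 - 1 = 40)
y = -1066 (y = 14 - 27*40 = 14 - 1080 = -1066)
(c(24) - 4297) + y = (2*24*(57 + 24) - 4297) - 1066 = (2*24*81 - 4297) - 1066 = (3888 - 4297) - 1066 = -409 - 1066 = -1475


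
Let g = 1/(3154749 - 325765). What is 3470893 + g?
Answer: 9819100762713/2828984 ≈ 3.4709e+6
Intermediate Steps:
g = 1/2828984 ≈ 3.5348e-7
3470893 + g = 3470893 + 1/2828984 = 9819100762713/2828984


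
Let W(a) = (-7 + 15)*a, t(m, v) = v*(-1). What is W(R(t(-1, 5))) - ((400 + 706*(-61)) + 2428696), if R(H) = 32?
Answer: -2385774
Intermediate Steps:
t(m, v) = -v
W(a) = 8*a
W(R(t(-1, 5))) - ((400 + 706*(-61)) + 2428696) = 8*32 - ((400 + 706*(-61)) + 2428696) = 256 - ((400 - 43066) + 2428696) = 256 - (-42666 + 2428696) = 256 - 1*2386030 = 256 - 2386030 = -2385774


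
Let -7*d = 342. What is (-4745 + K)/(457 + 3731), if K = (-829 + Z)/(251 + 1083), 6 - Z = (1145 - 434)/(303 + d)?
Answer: -469259861/414120957 ≈ -1.1331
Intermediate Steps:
d = -342/7 (d = -⅐*342 = -342/7 ≈ -48.857)
Z = 1899/593 (Z = 6 - (1145 - 434)/(303 - 342/7) = 6 - 711/1779/7 = 6 - 711*7/1779 = 6 - 1*1659/593 = 6 - 1659/593 = 1899/593 ≈ 3.2024)
K = -244849/395531 (K = (-829 + 1899/593)/(251 + 1083) = -489698/593/1334 = -489698/593*1/1334 = -244849/395531 ≈ -0.61904)
(-4745 + K)/(457 + 3731) = (-4745 - 244849/395531)/(457 + 3731) = -1877039444/395531/4188 = -1877039444/395531*1/4188 = -469259861/414120957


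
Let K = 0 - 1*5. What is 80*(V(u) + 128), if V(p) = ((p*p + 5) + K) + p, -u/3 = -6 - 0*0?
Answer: 37600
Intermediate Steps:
u = 18 (u = -3*(-6 - 0*0) = -3*(-6 - 1*0) = -3*(-6 + 0) = -3*(-6) = 18)
K = -5 (K = 0 - 5 = -5)
V(p) = p + p**2 (V(p) = ((p*p + 5) - 5) + p = ((p**2 + 5) - 5) + p = ((5 + p**2) - 5) + p = p**2 + p = p + p**2)
80*(V(u) + 128) = 80*(18*(1 + 18) + 128) = 80*(18*19 + 128) = 80*(342 + 128) = 80*470 = 37600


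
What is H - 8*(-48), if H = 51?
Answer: 435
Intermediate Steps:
H - 8*(-48) = 51 - 8*(-48) = 51 + 384 = 435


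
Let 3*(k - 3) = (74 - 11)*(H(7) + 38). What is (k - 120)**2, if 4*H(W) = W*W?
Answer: 14085009/16 ≈ 8.8031e+5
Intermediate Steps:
H(W) = W**2/4 (H(W) = (W*W)/4 = W**2/4)
k = 4233/4 (k = 3 + ((74 - 11)*((1/4)*7**2 + 38))/3 = 3 + (63*((1/4)*49 + 38))/3 = 3 + (63*(49/4 + 38))/3 = 3 + (63*(201/4))/3 = 3 + (1/3)*(12663/4) = 3 + 4221/4 = 4233/4 ≈ 1058.3)
(k - 120)**2 = (4233/4 - 120)**2 = (3753/4)**2 = 14085009/16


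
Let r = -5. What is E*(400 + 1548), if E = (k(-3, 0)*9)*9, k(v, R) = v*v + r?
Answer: 631152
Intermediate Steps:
k(v, R) = -5 + v² (k(v, R) = v*v - 5 = v² - 5 = -5 + v²)
E = 324 (E = ((-5 + (-3)²)*9)*9 = ((-5 + 9)*9)*9 = (4*9)*9 = 36*9 = 324)
E*(400 + 1548) = 324*(400 + 1548) = 324*1948 = 631152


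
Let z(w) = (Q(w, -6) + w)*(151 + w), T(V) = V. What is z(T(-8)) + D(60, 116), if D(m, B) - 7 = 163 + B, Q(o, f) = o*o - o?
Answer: 9438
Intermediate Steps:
Q(o, f) = o**2 - o
D(m, B) = 170 + B (D(m, B) = 7 + (163 + B) = 170 + B)
z(w) = (151 + w)*(w + w*(-1 + w)) (z(w) = (w*(-1 + w) + w)*(151 + w) = (w + w*(-1 + w))*(151 + w) = (151 + w)*(w + w*(-1 + w)))
z(T(-8)) + D(60, 116) = (-8)**2*(151 - 8) + (170 + 116) = 64*143 + 286 = 9152 + 286 = 9438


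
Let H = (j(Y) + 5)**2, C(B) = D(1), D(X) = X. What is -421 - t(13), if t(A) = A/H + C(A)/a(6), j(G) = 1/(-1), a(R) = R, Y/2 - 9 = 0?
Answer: -20255/48 ≈ -421.98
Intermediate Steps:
Y = 18 (Y = 18 + 2*0 = 18 + 0 = 18)
C(B) = 1
j(G) = -1
H = 16 (H = (-1 + 5)**2 = 4**2 = 16)
t(A) = 1/6 + A/16 (t(A) = A/16 + 1/6 = 1/6 + A/16)
-421 - t(13) = -421 - (1/6 + (1/16)*13) = -421 - (1/6 + 13/16) = -421 - 1*47/48 = -421 - 47/48 = -20255/48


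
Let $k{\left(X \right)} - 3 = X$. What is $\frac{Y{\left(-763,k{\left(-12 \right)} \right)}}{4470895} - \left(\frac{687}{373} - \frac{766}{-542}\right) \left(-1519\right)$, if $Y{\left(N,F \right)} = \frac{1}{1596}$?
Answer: $\frac{3566387658773320363}{721282640938860} \approx 4944.5$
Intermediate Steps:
$k{\left(X \right)} = 3 + X$
$Y{\left(N,F \right)} = \frac{1}{1596}$
$\frac{Y{\left(-763,k{\left(-12 \right)} \right)}}{4470895} - \left(\frac{687}{373} - \frac{766}{-542}\right) \left(-1519\right) = \frac{1}{1596 \cdot 4470895} - \left(\frac{687}{373} - \frac{766}{-542}\right) \left(-1519\right) = \frac{1}{1596} \cdot \frac{1}{4470895} - \left(687 \cdot \frac{1}{373} - - \frac{383}{271}\right) \left(-1519\right) = \frac{1}{7135548420} - \left(\frac{687}{373} + \frac{383}{271}\right) \left(-1519\right) = \frac{1}{7135548420} - \frac{329036}{101083} \left(-1519\right) = \frac{1}{7135548420} - - \frac{499805684}{101083} = \frac{1}{7135548420} + \frac{499805684}{101083} = \frac{3566387658773320363}{721282640938860}$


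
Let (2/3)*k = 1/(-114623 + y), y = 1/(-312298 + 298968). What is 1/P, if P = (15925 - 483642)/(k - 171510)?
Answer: 87351448874135/238212101976249 ≈ 0.36670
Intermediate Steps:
y = -1/13330 (y = 1/(-13330) = -1/13330 ≈ -7.5019e-5)
k = -6665/509308197 (k = 3/(2*(-114623 - 1/13330)) = 3/(2*(-1527924591/13330)) = (3/2)*(-13330/1527924591) = -6665/509308197 ≈ -1.3086e-5)
P = 238212101976249/87351448874135 (P = (15925 - 483642)/(-6665/509308197 - 171510) = -467717/(-87351448874135/509308197) = -467717*(-509308197/87351448874135) = 238212101976249/87351448874135 ≈ 2.7271)
1/P = 1/(238212101976249/87351448874135) = 87351448874135/238212101976249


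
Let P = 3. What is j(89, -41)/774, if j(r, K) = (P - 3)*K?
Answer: 0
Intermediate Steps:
j(r, K) = 0 (j(r, K) = (3 - 3)*K = 0*K = 0)
j(89, -41)/774 = 0/774 = 0*(1/774) = 0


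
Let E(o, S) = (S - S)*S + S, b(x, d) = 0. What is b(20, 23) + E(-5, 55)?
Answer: 55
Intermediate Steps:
E(o, S) = S (E(o, S) = 0*S + S = 0 + S = S)
b(20, 23) + E(-5, 55) = 0 + 55 = 55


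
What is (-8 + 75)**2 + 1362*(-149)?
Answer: -198449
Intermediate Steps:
(-8 + 75)**2 + 1362*(-149) = 67**2 - 202938 = 4489 - 202938 = -198449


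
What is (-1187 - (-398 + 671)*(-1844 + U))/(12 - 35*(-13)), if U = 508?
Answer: 363541/467 ≈ 778.46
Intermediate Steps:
(-1187 - (-398 + 671)*(-1844 + U))/(12 - 35*(-13)) = (-1187 - (-398 + 671)*(-1844 + 508))/(12 - 35*(-13)) = (-1187 - 273*(-1336))/(12 + 455) = (-1187 - 1*(-364728))/467 = (-1187 + 364728)*(1/467) = 363541*(1/467) = 363541/467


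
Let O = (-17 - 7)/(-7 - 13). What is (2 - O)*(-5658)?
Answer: -22632/5 ≈ -4526.4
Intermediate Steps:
O = 6/5 (O = -24/(-20) = -24*(-1/20) = 6/5 ≈ 1.2000)
(2 - O)*(-5658) = (2 - 1*6/5)*(-5658) = (2 - 6/5)*(-5658) = (⅘)*(-5658) = -22632/5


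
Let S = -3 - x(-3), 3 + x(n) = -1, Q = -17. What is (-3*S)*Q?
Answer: 51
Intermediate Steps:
x(n) = -4 (x(n) = -3 - 1 = -4)
S = 1 (S = -3 - 1*(-4) = -3 + 4 = 1)
(-3*S)*Q = -3*1*(-17) = -3*(-17) = 51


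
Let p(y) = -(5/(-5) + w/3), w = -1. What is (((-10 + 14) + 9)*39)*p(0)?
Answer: 676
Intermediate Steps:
p(y) = 4/3 (p(y) = -(5/(-5) - 1/3) = -(5*(-1/5) - 1*1/3) = -(-1 - 1/3) = -1*(-4/3) = 4/3)
(((-10 + 14) + 9)*39)*p(0) = (((-10 + 14) + 9)*39)*(4/3) = ((4 + 9)*39)*(4/3) = (13*39)*(4/3) = 507*(4/3) = 676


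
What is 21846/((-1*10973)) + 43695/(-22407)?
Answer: -322989519/81957337 ≈ -3.9409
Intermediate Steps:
21846/((-1*10973)) + 43695/(-22407) = 21846/(-10973) + 43695*(-1/22407) = 21846*(-1/10973) - 14565/7469 = -21846/10973 - 14565/7469 = -322989519/81957337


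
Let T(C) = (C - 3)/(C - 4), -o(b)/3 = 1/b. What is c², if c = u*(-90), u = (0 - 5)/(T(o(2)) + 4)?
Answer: 24502500/2809 ≈ 8722.9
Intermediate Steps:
o(b) = -3/b
T(C) = (-3 + C)/(-4 + C)
u = -55/53 (u = (0 - 5)/((-3 - 3/2)/(-4 - 3/2) + 4) = -5/((-3 - 3*½)/(-4 - 3*½) + 4) = -5/((-3 - 3/2)/(-4 - 3/2) + 4) = -5/(-9/2/(-11/2) + 4) = -5/(-2/11*(-9/2) + 4) = -5/(9/11 + 4) = -5/53/11 = -5*11/53 = -55/53 ≈ -1.0377)
c = 4950/53 (c = -55/53*(-90) = 4950/53 ≈ 93.396)
c² = (4950/53)² = 24502500/2809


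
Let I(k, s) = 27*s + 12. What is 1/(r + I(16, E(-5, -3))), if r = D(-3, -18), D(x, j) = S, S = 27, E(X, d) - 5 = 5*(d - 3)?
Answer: -1/636 ≈ -0.0015723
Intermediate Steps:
E(X, d) = -10 + 5*d (E(X, d) = 5 + 5*(d - 3) = 5 + 5*(-3 + d) = 5 + (-15 + 5*d) = -10 + 5*d)
I(k, s) = 12 + 27*s
D(x, j) = 27
r = 27
1/(r + I(16, E(-5, -3))) = 1/(27 + (12 + 27*(-10 + 5*(-3)))) = 1/(27 + (12 + 27*(-10 - 15))) = 1/(27 + (12 + 27*(-25))) = 1/(27 + (12 - 675)) = 1/(27 - 663) = 1/(-636) = -1/636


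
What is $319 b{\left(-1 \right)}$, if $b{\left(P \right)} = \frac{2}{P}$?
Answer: $-638$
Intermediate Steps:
$319 b{\left(-1 \right)} = 319 \frac{2}{-1} = 319 \cdot 2 \left(-1\right) = 319 \left(-2\right) = -638$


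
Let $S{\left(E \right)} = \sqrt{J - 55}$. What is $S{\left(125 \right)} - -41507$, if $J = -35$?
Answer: $41507 + 3 i \sqrt{10} \approx 41507.0 + 9.4868 i$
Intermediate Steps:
$S{\left(E \right)} = 3 i \sqrt{10}$ ($S{\left(E \right)} = \sqrt{-35 - 55} = \sqrt{-90} = 3 i \sqrt{10}$)
$S{\left(125 \right)} - -41507 = 3 i \sqrt{10} - -41507 = 3 i \sqrt{10} + 41507 = 41507 + 3 i \sqrt{10}$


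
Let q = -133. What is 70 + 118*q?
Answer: -15624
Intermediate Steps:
70 + 118*q = 70 + 118*(-133) = 70 - 15694 = -15624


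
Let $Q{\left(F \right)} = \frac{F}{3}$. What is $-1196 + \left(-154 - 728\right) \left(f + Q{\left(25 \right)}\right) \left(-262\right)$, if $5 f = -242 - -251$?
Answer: $\frac{11702276}{5} \approx 2.3405 \cdot 10^{6}$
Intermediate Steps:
$f = \frac{9}{5}$ ($f = \frac{-242 - -251}{5} = \frac{-242 + 251}{5} = \frac{1}{5} \cdot 9 = \frac{9}{5} \approx 1.8$)
$Q{\left(F \right)} = \frac{F}{3}$ ($Q{\left(F \right)} = F \frac{1}{3} = \frac{F}{3}$)
$-1196 + \left(-154 - 728\right) \left(f + Q{\left(25 \right)}\right) \left(-262\right) = -1196 + \left(-154 - 728\right) \left(\frac{9}{5} + \frac{1}{3} \cdot 25\right) \left(-262\right) = -1196 + - 882 \left(\frac{9}{5} + \frac{25}{3}\right) \left(-262\right) = -1196 + \left(-882\right) \frac{152}{15} \left(-262\right) = -1196 - - \frac{11708256}{5} = -1196 + \frac{11708256}{5} = \frac{11702276}{5}$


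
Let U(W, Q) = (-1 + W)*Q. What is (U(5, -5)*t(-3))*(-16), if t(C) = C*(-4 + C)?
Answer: 6720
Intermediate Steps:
U(W, Q) = Q*(-1 + W)
(U(5, -5)*t(-3))*(-16) = ((-5*(-1 + 5))*(-3*(-4 - 3)))*(-16) = ((-5*4)*(-3*(-7)))*(-16) = -20*21*(-16) = -420*(-16) = 6720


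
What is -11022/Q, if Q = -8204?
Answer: 5511/4102 ≈ 1.3435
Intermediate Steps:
-11022/Q = -11022/(-8204) = -11022*(-1/8204) = 5511/4102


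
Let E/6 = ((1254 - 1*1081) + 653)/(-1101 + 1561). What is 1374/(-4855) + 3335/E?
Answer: 1860311489/6015345 ≈ 309.26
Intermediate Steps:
E = 1239/115 (E = 6*(((1254 - 1*1081) + 653)/(-1101 + 1561)) = 6*(((1254 - 1081) + 653)/460) = 6*((173 + 653)*(1/460)) = 6*(826*(1/460)) = 6*(413/230) = 1239/115 ≈ 10.774)
1374/(-4855) + 3335/E = 1374/(-4855) + 3335/(1239/115) = 1374*(-1/4855) + 3335*(115/1239) = -1374/4855 + 383525/1239 = 1860311489/6015345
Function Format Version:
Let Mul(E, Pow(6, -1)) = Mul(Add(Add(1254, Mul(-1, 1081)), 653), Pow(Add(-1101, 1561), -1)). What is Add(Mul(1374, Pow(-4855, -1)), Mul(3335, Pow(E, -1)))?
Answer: Rational(1860311489, 6015345) ≈ 309.26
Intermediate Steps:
E = Rational(1239, 115) (E = Mul(6, Mul(Add(Add(1254, Mul(-1, 1081)), 653), Pow(Add(-1101, 1561), -1))) = Mul(6, Mul(Add(Add(1254, -1081), 653), Pow(460, -1))) = Mul(6, Mul(Add(173, 653), Rational(1, 460))) = Mul(6, Mul(826, Rational(1, 460))) = Mul(6, Rational(413, 230)) = Rational(1239, 115) ≈ 10.774)
Add(Mul(1374, Pow(-4855, -1)), Mul(3335, Pow(E, -1))) = Add(Mul(1374, Pow(-4855, -1)), Mul(3335, Pow(Rational(1239, 115), -1))) = Add(Mul(1374, Rational(-1, 4855)), Mul(3335, Rational(115, 1239))) = Add(Rational(-1374, 4855), Rational(383525, 1239)) = Rational(1860311489, 6015345)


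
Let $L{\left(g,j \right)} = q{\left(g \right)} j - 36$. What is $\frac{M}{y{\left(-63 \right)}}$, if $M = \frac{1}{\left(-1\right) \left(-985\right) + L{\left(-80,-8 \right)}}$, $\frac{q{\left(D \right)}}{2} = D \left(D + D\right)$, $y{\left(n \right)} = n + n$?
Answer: $\frac{1}{25685226} \approx 3.8933 \cdot 10^{-8}$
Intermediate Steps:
$y{\left(n \right)} = 2 n$
$q{\left(D \right)} = 4 D^{2}$ ($q{\left(D \right)} = 2 D \left(D + D\right) = 2 D 2 D = 2 \cdot 2 D^{2} = 4 D^{2}$)
$L{\left(g,j \right)} = -36 + 4 j g^{2}$ ($L{\left(g,j \right)} = 4 g^{2} j - 36 = 4 j g^{2} - 36 = -36 + 4 j g^{2}$)
$M = - \frac{1}{203851}$ ($M = \frac{1}{\left(-1\right) \left(-985\right) + \left(-36 + 4 \left(-8\right) \left(-80\right)^{2}\right)} = \frac{1}{985 + \left(-36 + 4 \left(-8\right) 6400\right)} = \frac{1}{985 - 204836} = \frac{1}{-203851} = - \frac{1}{203851} \approx -4.9055 \cdot 10^{-6}$)
$\frac{M}{y{\left(-63 \right)}} = - \frac{1}{203851 \cdot 2 \left(-63\right)} = - \frac{1}{203851 \left(-126\right)} = \left(- \frac{1}{203851}\right) \left(- \frac{1}{126}\right) = \frac{1}{25685226}$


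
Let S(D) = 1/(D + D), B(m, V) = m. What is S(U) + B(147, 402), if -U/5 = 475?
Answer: 698249/4750 ≈ 147.00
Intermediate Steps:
U = -2375 (U = -5*475 = -2375)
S(D) = 1/(2*D)
S(U) + B(147, 402) = (½)/(-2375) + 147 = (½)*(-1/2375) + 147 = -1/4750 + 147 = 698249/4750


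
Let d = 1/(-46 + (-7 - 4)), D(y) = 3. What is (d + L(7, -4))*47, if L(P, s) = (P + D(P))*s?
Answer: -107207/57 ≈ -1880.8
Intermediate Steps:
L(P, s) = s*(3 + P) (L(P, s) = (P + 3)*s = (3 + P)*s = s*(3 + P))
d = -1/57 (d = 1/(-46 - 11) = 1/(-57) = -1/57 ≈ -0.017544)
(d + L(7, -4))*47 = (-1/57 - 4*(3 + 7))*47 = (-1/57 - 4*10)*47 = (-1/57 - 40)*47 = -2281/57*47 = -107207/57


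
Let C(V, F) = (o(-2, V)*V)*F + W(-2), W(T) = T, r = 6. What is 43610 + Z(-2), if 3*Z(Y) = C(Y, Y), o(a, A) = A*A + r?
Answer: 130868/3 ≈ 43623.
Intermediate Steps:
o(a, A) = 6 + A**2 (o(a, A) = A*A + 6 = A**2 + 6 = 6 + A**2)
C(V, F) = -2 + F*V*(6 + V**2) (C(V, F) = ((6 + V**2)*V)*F - 2 = (V*(6 + V**2))*F - 2 = F*V*(6 + V**2) - 2 = -2 + F*V*(6 + V**2))
Z(Y) = -2/3 + Y**2*(6 + Y**2)/3 (Z(Y) = (-2 + Y*Y*(6 + Y**2))/3 = (-2 + Y**2*(6 + Y**2))/3 = -2/3 + Y**2*(6 + Y**2)/3)
43610 + Z(-2) = 43610 + (-2/3 + (1/3)*(-2)**2*(6 + (-2)**2)) = 43610 + (-2/3 + (1/3)*4*(6 + 4)) = 43610 + (-2/3 + (1/3)*4*10) = 43610 + (-2/3 + 40/3) = 43610 + 38/3 = 130868/3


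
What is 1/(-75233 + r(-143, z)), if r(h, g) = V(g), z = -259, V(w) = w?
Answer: -1/75492 ≈ -1.3246e-5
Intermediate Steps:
r(h, g) = g
1/(-75233 + r(-143, z)) = 1/(-75233 - 259) = 1/(-75492) = -1/75492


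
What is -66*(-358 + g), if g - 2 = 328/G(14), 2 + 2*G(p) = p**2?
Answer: 2257464/97 ≈ 23273.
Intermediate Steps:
G(p) = -1 + p**2/2
g = 522/97 (g = 2 + 328/(-1 + (1/2)*14**2) = 2 + 328/(-1 + (1/2)*196) = 2 + 328/(-1 + 98) = 2 + 328/97 = 522/97 ≈ 5.3814)
-66*(-358 + g) = -66*(-358 + 522/97) = -66*(-34204/97) = 2257464/97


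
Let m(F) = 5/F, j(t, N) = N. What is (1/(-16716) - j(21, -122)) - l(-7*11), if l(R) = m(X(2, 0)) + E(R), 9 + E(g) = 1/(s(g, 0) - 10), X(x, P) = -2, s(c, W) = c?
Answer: 64721537/484764 ≈ 133.51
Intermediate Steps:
E(g) = -9 + 1/(-10 + g) (E(g) = -9 + 1/(g - 10) = -9 + 1/(-10 + g))
l(R) = -5/2 + (91 - 9*R)/(-10 + R) (l(R) = 5/(-2) + (91 - 9*R)/(-10 + R) = 5*(-½) + (91 - 9*R)/(-10 + R) = -5/2 + (91 - 9*R)/(-10 + R))
(1/(-16716) - j(21, -122)) - l(-7*11) = (1/(-16716) - 1*(-122)) - (232 - (-161)*11)/(2*(-10 - 7*11)) = (-1/16716 + 122) - (232 - 23*(-77))/(2*(-10 - 77)) = 2039351/16716 - (232 + 1771)/(2*(-87)) = 2039351/16716 - (-1)*2003/(2*87) = 2039351/16716 - 1*(-2003/174) = 2039351/16716 + 2003/174 = 64721537/484764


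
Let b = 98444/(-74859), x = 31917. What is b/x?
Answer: -98444/2389274703 ≈ -4.1202e-5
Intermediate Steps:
b = -98444/74859 (b = 98444*(-1/74859) = -98444/74859 ≈ -1.3151)
b/x = -98444/74859/31917 = -98444/74859*1/31917 = -98444/2389274703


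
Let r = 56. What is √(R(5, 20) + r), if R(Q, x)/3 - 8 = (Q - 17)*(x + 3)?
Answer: 2*I*√187 ≈ 27.35*I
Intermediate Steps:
R(Q, x) = 24 + 3*(-17 + Q)*(3 + x) (R(Q, x) = 24 + 3*((Q - 17)*(x + 3)) = 24 + 3*((-17 + Q)*(3 + x)) = 24 + 3*(-17 + Q)*(3 + x))
√(R(5, 20) + r) = √((-129 - 51*20 + 9*5 + 3*5*20) + 56) = √((-129 - 1020 + 45 + 300) + 56) = √(-804 + 56) = √(-748) = 2*I*√187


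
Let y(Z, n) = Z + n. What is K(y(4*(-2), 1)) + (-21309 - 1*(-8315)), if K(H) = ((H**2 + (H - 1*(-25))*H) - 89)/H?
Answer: -90792/7 ≈ -12970.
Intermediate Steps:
K(H) = (-89 + H**2 + H*(25 + H))/H (K(H) = ((H**2 + (H + 25)*H) - 89)/H = ((H**2 + (25 + H)*H) - 89)/H = ((H**2 + H*(25 + H)) - 89)/H = (-89 + H**2 + H*(25 + H))/H)
K(y(4*(-2), 1)) + (-21309 - 1*(-8315)) = (25 - 89/(4*(-2) + 1) + 2*(4*(-2) + 1)) + (-21309 - 1*(-8315)) = (25 - 89/(-8 + 1) + 2*(-8 + 1)) + (-21309 + 8315) = (25 - 89/(-7) + 2*(-7)) - 12994 = (25 - 89*(-1/7) - 14) - 12994 = (25 + 89/7 - 14) - 12994 = 166/7 - 12994 = -90792/7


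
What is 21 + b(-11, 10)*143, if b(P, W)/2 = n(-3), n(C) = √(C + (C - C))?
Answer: 21 + 286*I*√3 ≈ 21.0 + 495.37*I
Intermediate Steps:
n(C) = √C (n(C) = √(C + 0) = √C)
b(P, W) = 2*I*√3 (b(P, W) = 2*√(-3) = 2*(I*√3) = 2*I*√3)
21 + b(-11, 10)*143 = 21 + (2*I*√3)*143 = 21 + 286*I*√3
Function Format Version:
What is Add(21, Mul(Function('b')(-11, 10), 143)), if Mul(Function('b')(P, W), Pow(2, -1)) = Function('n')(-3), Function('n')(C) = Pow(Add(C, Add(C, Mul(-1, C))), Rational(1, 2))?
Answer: Add(21, Mul(286, I, Pow(3, Rational(1, 2)))) ≈ Add(21.000, Mul(495.37, I))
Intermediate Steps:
Function('n')(C) = Pow(C, Rational(1, 2)) (Function('n')(C) = Pow(Add(C, 0), Rational(1, 2)) = Pow(C, Rational(1, 2)))
Function('b')(P, W) = Mul(2, I, Pow(3, Rational(1, 2))) (Function('b')(P, W) = Mul(2, Pow(-3, Rational(1, 2))) = Mul(2, Mul(I, Pow(3, Rational(1, 2)))) = Mul(2, I, Pow(3, Rational(1, 2))))
Add(21, Mul(Function('b')(-11, 10), 143)) = Add(21, Mul(Mul(2, I, Pow(3, Rational(1, 2))), 143)) = Add(21, Mul(286, I, Pow(3, Rational(1, 2))))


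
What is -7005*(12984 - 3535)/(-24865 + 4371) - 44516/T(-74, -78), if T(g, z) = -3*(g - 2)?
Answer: 3544766239/1168158 ≈ 3034.5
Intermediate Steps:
T(g, z) = 6 - 3*g (T(g, z) = -3*(-2 + g) = 6 - 3*g)
-7005*(12984 - 3535)/(-24865 + 4371) - 44516/T(-74, -78) = -7005*(12984 - 3535)/(-24865 + 4371) - 44516/(6 - 3*(-74)) = -7005/((-20494/9449)) - 44516/(6 + 222) = -7005/((-20494*1/9449)) - 44516/228 = -7005/(-20494/9449) - 44516*1/228 = -7005*(-9449/20494) - 11129/57 = 66190245/20494 - 11129/57 = 3544766239/1168158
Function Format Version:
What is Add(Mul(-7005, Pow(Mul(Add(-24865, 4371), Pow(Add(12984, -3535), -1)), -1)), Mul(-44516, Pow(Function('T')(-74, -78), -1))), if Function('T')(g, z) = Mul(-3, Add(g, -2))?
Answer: Rational(3544766239, 1168158) ≈ 3034.5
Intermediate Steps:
Function('T')(g, z) = Add(6, Mul(-3, g)) (Function('T')(g, z) = Mul(-3, Add(-2, g)) = Add(6, Mul(-3, g)))
Add(Mul(-7005, Pow(Mul(Add(-24865, 4371), Pow(Add(12984, -3535), -1)), -1)), Mul(-44516, Pow(Function('T')(-74, -78), -1))) = Add(Mul(-7005, Pow(Mul(Add(-24865, 4371), Pow(Add(12984, -3535), -1)), -1)), Mul(-44516, Pow(Add(6, Mul(-3, -74)), -1))) = Add(Mul(-7005, Pow(Mul(-20494, Pow(9449, -1)), -1)), Mul(-44516, Pow(Add(6, 222), -1))) = Add(Mul(-7005, Pow(Mul(-20494, Rational(1, 9449)), -1)), Mul(-44516, Pow(228, -1))) = Add(Mul(-7005, Pow(Rational(-20494, 9449), -1)), Mul(-44516, Rational(1, 228))) = Add(Mul(-7005, Rational(-9449, 20494)), Rational(-11129, 57)) = Add(Rational(66190245, 20494), Rational(-11129, 57)) = Rational(3544766239, 1168158)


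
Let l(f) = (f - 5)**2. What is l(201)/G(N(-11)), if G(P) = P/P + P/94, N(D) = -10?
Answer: 128968/3 ≈ 42989.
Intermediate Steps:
l(f) = (-5 + f)**2
G(P) = 1 + P/94 (G(P) = 1 + P*(1/94) = 1 + P/94)
l(201)/G(N(-11)) = (-5 + 201)**2/(1 + (1/94)*(-10)) = 196**2/(1 - 5/47) = 38416/(42/47) = 38416*(47/42) = 128968/3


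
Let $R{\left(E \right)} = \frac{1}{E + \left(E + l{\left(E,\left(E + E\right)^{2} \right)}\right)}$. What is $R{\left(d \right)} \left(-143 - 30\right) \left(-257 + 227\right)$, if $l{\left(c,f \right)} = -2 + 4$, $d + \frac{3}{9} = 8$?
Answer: $\frac{7785}{26} \approx 299.42$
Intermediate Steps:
$d = \frac{23}{3}$ ($d = - \frac{1}{3} + 8 = \frac{23}{3} \approx 7.6667$)
$l{\left(c,f \right)} = 2$
$R{\left(E \right)} = \frac{1}{2 + 2 E}$ ($R{\left(E \right)} = \frac{1}{E + \left(E + 2\right)} = \frac{1}{E + \left(2 + E\right)} = \frac{1}{2 + 2 E}$)
$R{\left(d \right)} \left(-143 - 30\right) \left(-257 + 227\right) = \frac{1}{2 \left(1 + \frac{23}{3}\right)} \left(-143 - 30\right) \left(-257 + 227\right) = \frac{1}{2 \cdot \frac{26}{3}} \left(\left(-173\right) \left(-30\right)\right) = \frac{1}{2} \cdot \frac{3}{26} \cdot 5190 = \frac{3}{52} \cdot 5190 = \frac{7785}{26}$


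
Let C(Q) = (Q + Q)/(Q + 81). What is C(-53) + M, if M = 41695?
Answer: 583677/14 ≈ 41691.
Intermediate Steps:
C(Q) = 2*Q/(81 + Q) (C(Q) = (2*Q)/(81 + Q) = 2*Q/(81 + Q))
C(-53) + M = 2*(-53)/(81 - 53) + 41695 = 2*(-53)/28 + 41695 = 2*(-53)*(1/28) + 41695 = -53/14 + 41695 = 583677/14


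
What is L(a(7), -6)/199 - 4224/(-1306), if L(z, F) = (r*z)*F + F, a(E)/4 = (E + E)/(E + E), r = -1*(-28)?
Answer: -22446/129947 ≈ -0.17273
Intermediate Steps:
r = 28
a(E) = 4 (a(E) = 4*((E + E)/(E + E)) = 4*((2*E)/((2*E))) = 4*((2*E)*(1/(2*E))) = 4*1 = 4)
L(z, F) = F + 28*F*z (L(z, F) = (28*z)*F + F = 28*F*z + F = F + 28*F*z)
L(a(7), -6)/199 - 4224/(-1306) = -6*(1 + 28*4)/199 - 4224/(-1306) = -6*(1 + 112)*(1/199) - 4224*(-1/1306) = -6*113*(1/199) + 2112/653 = -678*1/199 + 2112/653 = -678/199 + 2112/653 = -22446/129947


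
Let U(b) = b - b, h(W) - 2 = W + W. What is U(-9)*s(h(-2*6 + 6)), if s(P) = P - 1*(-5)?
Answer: 0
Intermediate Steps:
h(W) = 2 + 2*W (h(W) = 2 + (W + W) = 2 + 2*W)
s(P) = 5 + P (s(P) = P + 5 = 5 + P)
U(b) = 0
U(-9)*s(h(-2*6 + 6)) = 0*(5 + (2 + 2*(-2*6 + 6))) = 0*(5 + (2 + 2*(-12 + 6))) = 0*(5 + (2 + 2*(-6))) = 0*(5 + (2 - 12)) = 0*(5 - 10) = 0*(-5) = 0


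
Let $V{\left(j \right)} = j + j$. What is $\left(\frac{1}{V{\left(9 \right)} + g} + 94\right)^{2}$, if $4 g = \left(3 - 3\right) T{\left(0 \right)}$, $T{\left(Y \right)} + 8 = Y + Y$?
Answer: $\frac{2866249}{324} \approx 8846.5$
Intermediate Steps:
$T{\left(Y \right)} = -8 + 2 Y$ ($T{\left(Y \right)} = -8 + \left(Y + Y\right) = -8 + 2 Y$)
$g = 0$ ($g = \frac{\left(3 - 3\right) \left(-8 + 2 \cdot 0\right)}{4} = \frac{0 \left(-8 + 0\right)}{4} = \frac{0 \left(-8\right)}{4} = \frac{1}{4} \cdot 0 = 0$)
$V{\left(j \right)} = 2 j$
$\left(\frac{1}{V{\left(9 \right)} + g} + 94\right)^{2} = \left(\frac{1}{2 \cdot 9 + 0} + 94\right)^{2} = \left(\frac{1}{18 + 0} + 94\right)^{2} = \left(\frac{1}{18} + 94\right)^{2} = \left(\frac{1693}{18}\right)^{2} = \frac{2866249}{324}$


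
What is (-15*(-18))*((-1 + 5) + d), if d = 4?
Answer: 2160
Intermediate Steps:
(-15*(-18))*((-1 + 5) + d) = (-15*(-18))*((-1 + 5) + 4) = 270*(4 + 4) = 270*8 = 2160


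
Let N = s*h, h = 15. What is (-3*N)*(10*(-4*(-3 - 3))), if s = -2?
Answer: 21600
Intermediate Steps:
N = -30 (N = -2*15 = -30)
(-3*N)*(10*(-4*(-3 - 3))) = (-3*(-30))*(10*(-4*(-3 - 3))) = 90*(10*(-4*(-6))) = 90*(10*24) = 90*240 = 21600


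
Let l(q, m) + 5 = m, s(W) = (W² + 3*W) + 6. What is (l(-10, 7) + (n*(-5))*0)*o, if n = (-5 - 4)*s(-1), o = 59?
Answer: 118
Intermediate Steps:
s(W) = 6 + W² + 3*W
l(q, m) = -5 + m
n = -36 (n = (-5 - 4)*(6 + (-1)² + 3*(-1)) = -9*(6 + 1 - 3) = -9*4 = -36)
(l(-10, 7) + (n*(-5))*0)*o = ((-5 + 7) - 36*(-5)*0)*59 = (2 + 180*0)*59 = (2 + 0)*59 = 2*59 = 118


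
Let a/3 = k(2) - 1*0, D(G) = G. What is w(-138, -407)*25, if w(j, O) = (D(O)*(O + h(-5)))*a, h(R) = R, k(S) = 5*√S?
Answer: 62881500*√2 ≈ 8.8928e+7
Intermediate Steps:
a = 15*√2 (a = 3*(5*√2 - 1*0) = 3*(5*√2 + 0) = 3*(5*√2) = 15*√2 ≈ 21.213)
w(j, O) = 15*O*√2*(-5 + O) (w(j, O) = (O*(O - 5))*(15*√2) = (O*(-5 + O))*(15*√2) = 15*O*√2*(-5 + O))
w(-138, -407)*25 = (15*(-407)*√2*(-5 - 407))*25 = (15*(-407)*√2*(-412))*25 = (2515260*√2)*25 = 62881500*√2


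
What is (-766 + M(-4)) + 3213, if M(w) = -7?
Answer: 2440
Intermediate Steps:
(-766 + M(-4)) + 3213 = (-766 - 7) + 3213 = -773 + 3213 = 2440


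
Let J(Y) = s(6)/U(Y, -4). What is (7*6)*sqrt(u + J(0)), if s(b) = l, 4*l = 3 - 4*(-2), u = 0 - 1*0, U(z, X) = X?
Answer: 21*I*sqrt(11)/2 ≈ 34.825*I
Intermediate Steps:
u = 0 (u = 0 + 0 = 0)
l = 11/4 (l = (3 - 4*(-2))/4 = (3 + 8)/4 = (1/4)*11 = 11/4 ≈ 2.7500)
s(b) = 11/4
J(Y) = -11/16 (J(Y) = (11/4)/(-4) = (11/4)*(-1/4) = -11/16)
(7*6)*sqrt(u + J(0)) = (7*6)*sqrt(0 - 11/16) = 42*sqrt(-11/16) = 42*(I*sqrt(11)/4) = 21*I*sqrt(11)/2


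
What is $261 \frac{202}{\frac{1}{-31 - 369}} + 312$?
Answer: $-21088488$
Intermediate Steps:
$261 \frac{202}{\frac{1}{-31 - 369}} + 312 = 261 \frac{202}{\frac{1}{-400}} + 312 = 261 \frac{202}{- \frac{1}{400}} + 312 = 261 \cdot 202 \left(-400\right) + 312 = 261 \left(-80800\right) + 312 = -21088800 + 312 = -21088488$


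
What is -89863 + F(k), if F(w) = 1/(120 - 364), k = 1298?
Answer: -21926573/244 ≈ -89863.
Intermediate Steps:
F(w) = -1/244 (F(w) = 1/(-244) = -1/244)
-89863 + F(k) = -89863 - 1/244 = -21926573/244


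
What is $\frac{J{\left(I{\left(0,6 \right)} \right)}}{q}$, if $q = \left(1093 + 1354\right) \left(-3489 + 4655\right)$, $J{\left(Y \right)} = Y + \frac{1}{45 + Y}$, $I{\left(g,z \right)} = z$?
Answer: $\frac{307}{145513302} \approx 2.1098 \cdot 10^{-6}$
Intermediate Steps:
$q = 2853202$ ($q = 2447 \cdot 1166 = 2853202$)
$\frac{J{\left(I{\left(0,6 \right)} \right)}}{q} = \frac{\frac{1}{45 + 6} \left(1 + 6^{2} + 45 \cdot 6\right)}{2853202} = \frac{1 + 36 + 270}{51} \cdot \frac{1}{2853202} = \frac{1}{51} \cdot 307 \cdot \frac{1}{2853202} = \frac{307}{51} \cdot \frac{1}{2853202} = \frac{307}{145513302}$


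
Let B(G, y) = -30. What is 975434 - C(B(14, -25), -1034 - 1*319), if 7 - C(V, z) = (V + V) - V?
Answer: 975397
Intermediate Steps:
C(V, z) = 7 - V (C(V, z) = 7 - ((V + V) - V) = 7 - (2*V - V) = 7 - V)
975434 - C(B(14, -25), -1034 - 1*319) = 975434 - (7 - 1*(-30)) = 975434 - (7 + 30) = 975434 - 1*37 = 975434 - 37 = 975397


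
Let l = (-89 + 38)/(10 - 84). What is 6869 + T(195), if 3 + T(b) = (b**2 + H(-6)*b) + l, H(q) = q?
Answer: 3235405/74 ≈ 43722.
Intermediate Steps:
l = 51/74 (l = -51/(-74) = -51*(-1/74) = 51/74 ≈ 0.68919)
T(b) = -171/74 + b**2 - 6*b (T(b) = -3 + ((b**2 - 6*b) + 51/74) = -3 + (51/74 + b**2 - 6*b) = -171/74 + b**2 - 6*b)
6869 + T(195) = 6869 + (-171/74 + 195**2 - 6*195) = 6869 + (-171/74 + 38025 - 1170) = 6869 + 2727099/74 = 3235405/74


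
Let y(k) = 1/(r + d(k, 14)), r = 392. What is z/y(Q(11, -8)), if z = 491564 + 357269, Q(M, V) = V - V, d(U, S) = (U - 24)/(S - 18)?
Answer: 337835534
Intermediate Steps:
d(U, S) = (-24 + U)/(-18 + S)
Q(M, V) = 0
z = 848833
y(k) = 1/(398 - k/4) (y(k) = 1/(392 + (-24 + k)/(-18 + 14)) = 1/(392 + (-24 + k)/(-4)) = 1/(392 - (-24 + k)/4) = 1/(392 + (6 - k/4)) = 1/(398 - k/4))
z/y(Q(11, -8)) = 848833/((4/(1592 - 1*0))) = 848833/((4/(1592 + 0))) = 848833/((4/1592)) = 848833/((4*(1/1592))) = 848833/(1/398) = 848833*398 = 337835534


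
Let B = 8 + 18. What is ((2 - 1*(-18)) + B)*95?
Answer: 4370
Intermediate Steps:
B = 26
((2 - 1*(-18)) + B)*95 = ((2 - 1*(-18)) + 26)*95 = ((2 + 18) + 26)*95 = (20 + 26)*95 = 46*95 = 4370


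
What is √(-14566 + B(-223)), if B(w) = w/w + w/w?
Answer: 2*I*√3641 ≈ 120.68*I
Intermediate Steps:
B(w) = 2 (B(w) = 1 + 1 = 2)
√(-14566 + B(-223)) = √(-14566 + 2) = √(-14564) = 2*I*√3641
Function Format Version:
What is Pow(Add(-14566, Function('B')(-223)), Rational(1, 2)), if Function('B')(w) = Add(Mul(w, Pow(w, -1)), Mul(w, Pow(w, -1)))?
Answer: Mul(2, I, Pow(3641, Rational(1, 2))) ≈ Mul(120.68, I)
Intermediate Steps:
Function('B')(w) = 2 (Function('B')(w) = Add(1, 1) = 2)
Pow(Add(-14566, Function('B')(-223)), Rational(1, 2)) = Pow(Add(-14566, 2), Rational(1, 2)) = Pow(-14564, Rational(1, 2)) = Mul(2, I, Pow(3641, Rational(1, 2)))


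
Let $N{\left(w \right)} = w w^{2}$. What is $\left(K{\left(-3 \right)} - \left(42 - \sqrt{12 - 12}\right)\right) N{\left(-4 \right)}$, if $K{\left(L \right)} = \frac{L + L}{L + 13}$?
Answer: $\frac{13632}{5} \approx 2726.4$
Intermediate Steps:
$N{\left(w \right)} = w^{3}$
$K{\left(L \right)} = \frac{2 L}{13 + L}$
$\left(K{\left(-3 \right)} - \left(42 - \sqrt{12 - 12}\right)\right) N{\left(-4 \right)} = \left(2 \left(-3\right) \frac{1}{13 - 3} - \left(42 - \sqrt{12 - 12}\right)\right) \left(-4\right)^{3} = \left(2 \left(-3\right) \frac{1}{10} - \left(42 + 0\right)\right) \left(-64\right) = \left(2 \left(-3\right) \frac{1}{10} + \left(\left(0 + 9\right) - 51\right)\right) \left(-64\right) = \left(- \frac{3}{5} + \left(9 - 51\right)\right) \left(-64\right) = \left(- \frac{3}{5} - 42\right) \left(-64\right) = \left(- \frac{213}{5}\right) \left(-64\right) = \frac{13632}{5}$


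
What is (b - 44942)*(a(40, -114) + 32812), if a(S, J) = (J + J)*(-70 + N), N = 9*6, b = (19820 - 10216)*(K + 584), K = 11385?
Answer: 4189448477640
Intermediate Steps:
b = 114950276 (b = (19820 - 10216)*(11385 + 584) = 9604*11969 = 114950276)
N = 54
a(S, J) = -32*J (a(S, J) = (J + J)*(-70 + 54) = (2*J)*(-16) = -32*J)
(b - 44942)*(a(40, -114) + 32812) = (114950276 - 44942)*(-32*(-114) + 32812) = 114905334*(3648 + 32812) = 114905334*36460 = 4189448477640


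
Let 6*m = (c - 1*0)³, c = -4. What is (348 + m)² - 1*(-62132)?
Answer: 1583332/9 ≈ 1.7593e+5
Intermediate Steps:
m = -32/3 (m = (-4 - 1*0)³/6 = (-4 + 0)³/6 = (⅙)*(-4)³ = (⅙)*(-64) = -32/3 ≈ -10.667)
(348 + m)² - 1*(-62132) = (348 - 32/3)² - 1*(-62132) = (1012/3)² + 62132 = 1024144/9 + 62132 = 1583332/9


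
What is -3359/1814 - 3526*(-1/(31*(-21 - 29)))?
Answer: -5801307/1405850 ≈ -4.1265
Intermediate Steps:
-3359/1814 - 3526*(-1/(31*(-21 - 29))) = -3359*1/1814 - 3526/((-31*(-50))) = -3359/1814 - 3526/1550 = -3359/1814 - 3526*1/1550 = -3359/1814 - 1763/775 = -5801307/1405850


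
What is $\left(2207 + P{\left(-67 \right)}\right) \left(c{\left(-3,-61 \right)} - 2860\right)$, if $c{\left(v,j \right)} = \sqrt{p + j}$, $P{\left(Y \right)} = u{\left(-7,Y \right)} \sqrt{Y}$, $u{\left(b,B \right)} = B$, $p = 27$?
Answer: $- \left(2207 - 67 i \sqrt{67}\right) \left(2860 - i \sqrt{34}\right) \approx -6.3088 \cdot 10^{6} + 1.5813 \cdot 10^{6} i$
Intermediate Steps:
$P{\left(Y \right)} = Y^{\frac{3}{2}}$ ($P{\left(Y \right)} = Y \sqrt{Y} = Y^{\frac{3}{2}}$)
$c{\left(v,j \right)} = \sqrt{27 + j}$
$\left(2207 + P{\left(-67 \right)}\right) \left(c{\left(-3,-61 \right)} - 2860\right) = \left(2207 + \left(-67\right)^{\frac{3}{2}}\right) \left(\sqrt{27 - 61} - 2860\right) = \left(2207 - 67 i \sqrt{67}\right) \left(\sqrt{-34} - 2860\right) = \left(2207 - 67 i \sqrt{67}\right) \left(i \sqrt{34} - 2860\right) = \left(2207 - 67 i \sqrt{67}\right) \left(-2860 + i \sqrt{34}\right) = \left(-2860 + i \sqrt{34}\right) \left(2207 - 67 i \sqrt{67}\right)$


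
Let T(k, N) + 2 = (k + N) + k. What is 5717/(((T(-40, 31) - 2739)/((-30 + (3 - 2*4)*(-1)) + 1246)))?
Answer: -2326819/930 ≈ -2502.0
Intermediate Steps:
T(k, N) = -2 + N + 2*k (T(k, N) = -2 + ((k + N) + k) = -2 + ((N + k) + k) = -2 + (N + 2*k) = -2 + N + 2*k)
5717/(((T(-40, 31) - 2739)/((-30 + (3 - 2*4)*(-1)) + 1246))) = 5717/((((-2 + 31 + 2*(-40)) - 2739)/((-30 + (3 - 2*4)*(-1)) + 1246))) = 5717/((((-2 + 31 - 80) - 2739)/((-30 + (3 - 8)*(-1)) + 1246))) = 5717/(((-51 - 2739)/((-30 - 5*(-1)) + 1246))) = 5717/((-2790/((-30 + 5) + 1246))) = 5717/((-2790/(-25 + 1246))) = 5717/((-2790/1221)) = 5717/((-2790*1/1221)) = 5717/(-930/407) = 5717*(-407/930) = -2326819/930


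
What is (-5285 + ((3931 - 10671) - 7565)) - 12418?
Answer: -32008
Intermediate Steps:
(-5285 + ((3931 - 10671) - 7565)) - 12418 = (-5285 + (-6740 - 7565)) - 12418 = (-5285 - 14305) - 12418 = -19590 - 12418 = -32008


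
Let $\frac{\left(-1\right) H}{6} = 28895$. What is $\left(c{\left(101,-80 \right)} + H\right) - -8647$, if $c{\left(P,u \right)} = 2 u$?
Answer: $-164883$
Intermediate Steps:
$H = -173370$ ($H = \left(-6\right) 28895 = -173370$)
$\left(c{\left(101,-80 \right)} + H\right) - -8647 = \left(2 \left(-80\right) - 173370\right) - -8647 = \left(-160 - 173370\right) + \left(-6906 + 15553\right) = -173530 + 8647 = -164883$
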